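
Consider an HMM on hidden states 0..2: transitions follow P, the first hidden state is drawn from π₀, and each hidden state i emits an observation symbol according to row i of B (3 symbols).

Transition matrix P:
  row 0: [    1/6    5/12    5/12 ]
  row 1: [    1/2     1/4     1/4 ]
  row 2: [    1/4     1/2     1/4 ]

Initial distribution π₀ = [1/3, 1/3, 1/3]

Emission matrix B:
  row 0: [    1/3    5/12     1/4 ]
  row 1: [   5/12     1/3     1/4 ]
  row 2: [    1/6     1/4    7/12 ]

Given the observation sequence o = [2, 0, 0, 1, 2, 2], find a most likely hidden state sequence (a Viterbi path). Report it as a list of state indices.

path = [2, 1, 1, 0, 2, 2]

t=0: δ = [8.333e-02, 8.333e-02, 1.944e-01]  (obs o_0=2)
t=1: δ = [1.620e-02, 4.051e-02, 8.102e-03]  ψ = [2, 2, 2]  (obs o_1=0)
t=2: δ = [6.752e-03, 4.220e-03, 1.688e-03]  ψ = [1, 1, 1]  (obs o_2=0)
t=3: δ = [8.791e-04, 9.377e-04, 7.033e-04]  ψ = [1, 0, 0]  (obs o_3=1)
t=4: δ = [1.172e-04, 9.157e-05, 2.137e-04]  ψ = [1, 0, 0]  (obs o_4=2)
t=5: δ = [1.335e-05, 2.671e-05, 3.116e-05]  ψ = [2, 2, 2]  (obs o_5=2)
backtrack: best end state = 2; path = [2, 1, 1, 0, 2, 2]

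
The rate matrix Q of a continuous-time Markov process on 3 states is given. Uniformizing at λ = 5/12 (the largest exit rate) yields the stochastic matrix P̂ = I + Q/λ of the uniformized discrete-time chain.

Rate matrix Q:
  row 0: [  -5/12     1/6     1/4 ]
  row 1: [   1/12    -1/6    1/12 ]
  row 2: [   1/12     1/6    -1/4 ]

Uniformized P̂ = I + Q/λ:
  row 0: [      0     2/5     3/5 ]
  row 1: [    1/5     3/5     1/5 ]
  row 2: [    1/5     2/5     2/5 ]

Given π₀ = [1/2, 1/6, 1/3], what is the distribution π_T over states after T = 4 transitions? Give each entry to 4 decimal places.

t=0: π = [0.5000, 0.1667, 0.3333]
t=1: π = [0.1000, 0.4333, 0.4667]
t=2: π = [0.1800, 0.4867, 0.3333]
t=3: π = [0.1640, 0.4973, 0.3387]
t=4: π = [0.1672, 0.4995, 0.3333]

π = [0.1672, 0.4995, 0.3333]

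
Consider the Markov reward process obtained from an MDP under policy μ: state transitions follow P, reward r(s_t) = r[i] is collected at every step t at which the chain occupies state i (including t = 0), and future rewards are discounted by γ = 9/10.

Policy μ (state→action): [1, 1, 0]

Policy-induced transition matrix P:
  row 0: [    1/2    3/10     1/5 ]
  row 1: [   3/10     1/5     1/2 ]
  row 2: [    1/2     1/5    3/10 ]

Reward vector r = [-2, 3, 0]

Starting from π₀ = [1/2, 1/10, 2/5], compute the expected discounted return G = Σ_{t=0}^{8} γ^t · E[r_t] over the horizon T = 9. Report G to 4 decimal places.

t=0: π = [0.5000, 0.1000, 0.4000], E[r] = -0.7000, γ^t·E[r] = -0.700000, running G = -0.700000
t=1: π = [0.4800, 0.2500, 0.2700], E[r] = -0.2100, γ^t·E[r] = -0.189000, running G = -0.889000
t=2: π = [0.4500, 0.2480, 0.3020], E[r] = -0.1560, γ^t·E[r] = -0.126360, running G = -1.015360
t=3: π = [0.4504, 0.2450, 0.3046], E[r] = -0.1658, γ^t·E[r] = -0.120868, running G = -1.136228
t=4: π = [0.4510, 0.2450, 0.3040], E[r] = -0.1669, γ^t·E[r] = -0.109490, running G = -1.245718
t=5: π = [0.4510, 0.2451, 0.3039], E[r] = -0.1667, γ^t·E[r] = -0.098425, running G = -1.344143
t=6: π = [0.4510, 0.2451, 0.3039], E[r] = -0.1667, γ^t·E[r] = -0.088571, running G = -1.432715
t=7: π = [0.4510, 0.2451, 0.3039], E[r] = -0.1667, γ^t·E[r] = -0.079716, running G = -1.512431
t=8: π = [0.4510, 0.2451, 0.3039], E[r] = -0.1667, γ^t·E[r] = -0.071745, running G = -1.584175

G = -1.5842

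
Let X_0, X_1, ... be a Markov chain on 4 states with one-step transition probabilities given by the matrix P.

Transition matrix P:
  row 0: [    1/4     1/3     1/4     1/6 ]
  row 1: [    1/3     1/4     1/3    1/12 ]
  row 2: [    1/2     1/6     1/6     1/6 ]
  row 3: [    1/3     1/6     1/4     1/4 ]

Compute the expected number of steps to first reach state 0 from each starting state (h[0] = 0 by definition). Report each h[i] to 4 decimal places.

h = [0.0000, 2.6355, 2.2617, 2.6729]

First-step conditioning: h[0] = 0; for i ≠ 0, h[i] = 1 + Σ_k P[i][k]·h[k].
  h[1] = 1 + 1/4·h[1] + 1/3·h[2] + 1/12·h[3]
  h[2] = 1 + 1/6·h[1] + 1/6·h[2] + 1/6·h[3]
  h[3] = 1 + 1/6·h[1] + 1/4·h[2] + 1/4·h[3]
Solving the 3×3 linear system over states ≠ 0 gives exactly h = [0, 282/107, 242/107, 286/107] (h[0] = 0 is the target).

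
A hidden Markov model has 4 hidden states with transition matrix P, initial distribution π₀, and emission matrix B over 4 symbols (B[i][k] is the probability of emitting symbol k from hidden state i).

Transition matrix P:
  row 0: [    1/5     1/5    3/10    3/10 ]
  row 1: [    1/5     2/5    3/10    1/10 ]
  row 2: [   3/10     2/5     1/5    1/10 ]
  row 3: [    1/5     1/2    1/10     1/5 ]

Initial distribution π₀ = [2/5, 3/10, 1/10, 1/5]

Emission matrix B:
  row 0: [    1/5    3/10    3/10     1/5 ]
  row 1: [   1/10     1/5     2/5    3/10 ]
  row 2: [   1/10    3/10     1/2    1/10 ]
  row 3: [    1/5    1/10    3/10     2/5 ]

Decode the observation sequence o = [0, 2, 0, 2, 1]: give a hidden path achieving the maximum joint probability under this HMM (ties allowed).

t=0: δ = [8.000e-02, 3.000e-02, 1.000e-02, 4.000e-02]  (obs o_0=0)
t=1: δ = [4.800e-03, 8.000e-03, 1.200e-02, 7.200e-03]  ψ = [0, 3, 0, 0]  (obs o_1=2)
t=2: δ = [7.200e-04, 4.800e-04, 2.400e-04, 2.880e-04]  ψ = [2, 2, 1, 0]  (obs o_2=0)
t=3: δ = [4.320e-05, 7.680e-05, 1.080e-04, 6.480e-05]  ψ = [0, 1, 0, 0]  (obs o_3=2)
t=4: δ = [9.720e-06, 8.640e-06, 6.912e-06, 1.296e-06]  ψ = [2, 2, 1, 0]  (obs o_4=1)
backtrack: best end state = 0; path = [0, 2, 0, 2, 0]

path = [0, 2, 0, 2, 0]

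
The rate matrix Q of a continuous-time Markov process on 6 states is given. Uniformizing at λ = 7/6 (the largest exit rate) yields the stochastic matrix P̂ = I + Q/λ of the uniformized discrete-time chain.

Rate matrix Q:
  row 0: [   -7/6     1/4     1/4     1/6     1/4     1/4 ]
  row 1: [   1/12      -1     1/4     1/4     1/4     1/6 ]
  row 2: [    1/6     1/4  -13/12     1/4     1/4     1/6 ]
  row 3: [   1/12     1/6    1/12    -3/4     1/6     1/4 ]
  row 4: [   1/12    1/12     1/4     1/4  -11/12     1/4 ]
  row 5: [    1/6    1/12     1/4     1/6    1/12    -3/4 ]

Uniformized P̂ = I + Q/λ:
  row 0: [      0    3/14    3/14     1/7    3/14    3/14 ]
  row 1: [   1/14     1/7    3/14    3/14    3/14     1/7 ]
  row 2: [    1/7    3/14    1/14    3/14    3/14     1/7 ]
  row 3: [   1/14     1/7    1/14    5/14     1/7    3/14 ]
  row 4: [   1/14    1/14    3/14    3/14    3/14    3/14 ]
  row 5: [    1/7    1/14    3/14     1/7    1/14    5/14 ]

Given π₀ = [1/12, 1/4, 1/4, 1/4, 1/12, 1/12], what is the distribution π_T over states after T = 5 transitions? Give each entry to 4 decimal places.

t=0: π = [0.0833, 0.2500, 0.2500, 0.2500, 0.0833, 0.0833]
t=1: π = [0.0893, 0.1548, 0.1429, 0.2381, 0.1845, 0.1905]
t=2: π = [0.0889, 0.1327, 0.1599, 0.2283, 0.1701, 0.2202]
t=3: π = [0.0922, 0.1327, 0.1588, 0.2248, 0.1665, 0.2249]
t=4: π = [0.0922, 0.1328, 0.1595, 0.2238, 0.1661, 0.2256]
t=5: π = [0.0923, 0.1329, 0.1595, 0.2235, 0.1661, 0.2256]

π = [0.0923, 0.1329, 0.1595, 0.2235, 0.1661, 0.2256]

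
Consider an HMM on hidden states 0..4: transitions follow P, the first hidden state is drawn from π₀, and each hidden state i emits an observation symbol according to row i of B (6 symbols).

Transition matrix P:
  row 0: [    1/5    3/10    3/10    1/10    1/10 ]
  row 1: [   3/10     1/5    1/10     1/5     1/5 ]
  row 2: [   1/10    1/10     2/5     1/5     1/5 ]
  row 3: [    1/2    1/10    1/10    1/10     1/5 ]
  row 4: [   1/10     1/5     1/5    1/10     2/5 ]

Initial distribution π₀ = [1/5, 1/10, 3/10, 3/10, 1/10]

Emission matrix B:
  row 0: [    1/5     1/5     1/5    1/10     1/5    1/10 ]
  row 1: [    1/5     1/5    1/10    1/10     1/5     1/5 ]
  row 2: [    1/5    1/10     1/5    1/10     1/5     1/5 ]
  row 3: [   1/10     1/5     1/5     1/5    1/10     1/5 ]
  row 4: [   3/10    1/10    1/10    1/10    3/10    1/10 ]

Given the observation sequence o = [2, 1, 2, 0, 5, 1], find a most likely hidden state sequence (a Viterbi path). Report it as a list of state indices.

t=0: δ = [4.000e-02, 1.000e-02, 6.000e-02, 6.000e-02, 1.000e-02]  (obs o_0=2)
t=1: δ = [6.000e-03, 2.400e-03, 2.400e-03, 2.400e-03, 1.200e-03]  ψ = [3, 0, 2, 2, 2]  (obs o_1=1)
t=2: δ = [2.400e-04, 1.800e-04, 3.600e-04, 1.200e-04, 6.000e-05]  ψ = [0, 0, 0, 0, 0]  (obs o_2=2)
t=3: δ = [1.200e-05, 1.440e-05, 2.880e-05, 7.200e-06, 2.160e-05]  ψ = [3, 0, 2, 2, 2]  (obs o_3=0)
t=4: δ = [4.320e-07, 8.640e-07, 2.304e-06, 1.152e-06, 8.640e-07]  ψ = [1, 4, 2, 2, 4]  (obs o_4=5)
t=5: δ = [1.152e-07, 4.608e-08, 9.216e-08, 9.216e-08, 4.608e-08]  ψ = [3, 2, 2, 2, 2]  (obs o_5=1)
backtrack: best end state = 0; path = [3, 0, 2, 2, 3, 0]

path = [3, 0, 2, 2, 3, 0]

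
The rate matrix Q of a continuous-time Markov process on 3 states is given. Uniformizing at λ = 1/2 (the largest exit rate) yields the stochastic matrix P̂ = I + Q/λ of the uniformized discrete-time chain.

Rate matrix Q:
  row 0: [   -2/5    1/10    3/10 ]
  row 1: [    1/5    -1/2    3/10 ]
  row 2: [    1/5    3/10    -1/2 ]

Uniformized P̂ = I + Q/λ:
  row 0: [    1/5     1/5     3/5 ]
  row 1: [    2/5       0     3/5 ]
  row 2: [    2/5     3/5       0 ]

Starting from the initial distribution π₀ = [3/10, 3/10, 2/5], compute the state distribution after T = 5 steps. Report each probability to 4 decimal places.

t=0: π = [0.3000, 0.3000, 0.4000]
t=1: π = [0.3400, 0.3000, 0.3600]
t=2: π = [0.3320, 0.2840, 0.3840]
t=3: π = [0.3336, 0.2968, 0.3696]
t=4: π = [0.3333, 0.2885, 0.3782]
t=5: π = [0.3333, 0.2936, 0.3731]

π = [0.3333, 0.2936, 0.3731]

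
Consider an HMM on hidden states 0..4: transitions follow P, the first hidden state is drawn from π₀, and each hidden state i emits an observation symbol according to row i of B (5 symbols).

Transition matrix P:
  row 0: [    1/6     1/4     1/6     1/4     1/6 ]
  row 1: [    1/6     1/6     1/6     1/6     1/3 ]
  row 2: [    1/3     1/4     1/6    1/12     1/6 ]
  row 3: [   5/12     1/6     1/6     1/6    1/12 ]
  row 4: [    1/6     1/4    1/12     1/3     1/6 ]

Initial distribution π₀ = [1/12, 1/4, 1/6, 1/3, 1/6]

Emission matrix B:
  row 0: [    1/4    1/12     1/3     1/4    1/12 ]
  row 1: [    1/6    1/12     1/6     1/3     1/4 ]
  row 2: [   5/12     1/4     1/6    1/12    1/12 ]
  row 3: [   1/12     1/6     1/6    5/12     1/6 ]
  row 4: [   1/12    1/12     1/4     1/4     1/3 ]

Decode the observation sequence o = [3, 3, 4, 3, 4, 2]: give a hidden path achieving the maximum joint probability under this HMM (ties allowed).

path = [3, 0, 1, 4, 3, 0]

t=0: δ = [2.083e-02, 8.333e-02, 1.389e-02, 1.389e-01, 4.167e-02]  (obs o_0=3)
t=1: δ = [1.447e-02, 7.716e-03, 1.929e-03, 9.645e-03, 6.944e-03]  ψ = [3, 3, 3, 3, 1]  (obs o_1=3)
t=2: δ = [3.349e-04, 9.042e-04, 2.009e-04, 6.028e-04, 8.573e-04]  ψ = [3, 0, 0, 0, 1]  (obs o_2=4)
t=3: δ = [6.279e-05, 7.144e-05, 1.256e-05, 1.191e-04, 7.535e-05]  ψ = [3, 4, 1, 4, 1]  (obs o_3=3)
t=4: δ = [4.135e-06, 4.961e-06, 1.654e-06, 4.186e-06, 7.938e-06]  ψ = [3, 3, 3, 4, 1]  (obs o_4=4)
t=5: δ = [5.814e-07, 3.308e-07, 1.378e-07, 4.410e-07, 4.135e-07]  ψ = [3, 4, 1, 4, 1]  (obs o_5=2)
backtrack: best end state = 0; path = [3, 0, 1, 4, 3, 0]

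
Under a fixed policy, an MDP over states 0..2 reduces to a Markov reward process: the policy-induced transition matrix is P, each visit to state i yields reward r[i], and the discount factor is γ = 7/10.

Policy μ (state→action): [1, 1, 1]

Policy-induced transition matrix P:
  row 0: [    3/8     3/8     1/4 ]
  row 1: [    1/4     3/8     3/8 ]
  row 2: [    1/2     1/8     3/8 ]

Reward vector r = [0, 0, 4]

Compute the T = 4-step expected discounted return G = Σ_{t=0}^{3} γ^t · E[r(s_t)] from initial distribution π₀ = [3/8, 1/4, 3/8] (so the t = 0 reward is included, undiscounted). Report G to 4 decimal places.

t=0: π = [0.3750, 0.2500, 0.3750], E[r] = 1.5000, γ^t·E[r] = 1.500000, running G = 1.500000
t=1: π = [0.3906, 0.2813, 0.3281], E[r] = 1.3125, γ^t·E[r] = 0.918750, running G = 2.418750
t=2: π = [0.3809, 0.2930, 0.3262], E[r] = 1.3047, γ^t·E[r] = 0.639297, running G = 3.058047
t=3: π = [0.3792, 0.2935, 0.3274], E[r] = 1.3096, γ^t·E[r] = 0.449183, running G = 3.507229

G = 3.5072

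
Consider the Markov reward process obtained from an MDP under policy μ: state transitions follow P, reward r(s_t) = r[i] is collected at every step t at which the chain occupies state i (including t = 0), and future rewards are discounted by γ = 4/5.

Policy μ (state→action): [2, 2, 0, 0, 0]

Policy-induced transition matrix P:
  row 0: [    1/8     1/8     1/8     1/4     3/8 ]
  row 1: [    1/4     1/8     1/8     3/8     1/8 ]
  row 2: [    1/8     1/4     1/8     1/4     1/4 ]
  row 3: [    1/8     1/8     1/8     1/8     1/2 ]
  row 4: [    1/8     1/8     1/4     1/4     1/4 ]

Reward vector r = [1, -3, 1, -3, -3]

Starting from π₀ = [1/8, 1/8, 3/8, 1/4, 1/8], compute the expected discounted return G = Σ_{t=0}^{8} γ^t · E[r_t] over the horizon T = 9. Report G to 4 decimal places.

t=0: π = [0.1250, 0.1250, 0.3750, 0.2500, 0.1250], E[r] = -1.0000, γ^t·E[r] = -1.000000, running G = -1.000000
t=1: π = [0.1406, 0.1719, 0.1406, 0.2344, 0.3125], E[r] = -1.8750, γ^t·E[r] = -1.500000, running G = -2.500000
t=2: π = [0.1465, 0.1426, 0.1641, 0.2422, 0.3047], E[r] = -1.7578, γ^t·E[r] = -1.125000, running G = -3.625000
t=3: π = [0.1428, 0.1455, 0.1631, 0.2375, 0.3110], E[r] = -1.7764, γ^t·E[r] = -0.909500, running G = -4.534500
t=4: π = [0.1432, 0.1454, 0.1639, 0.2385, 0.3091], E[r] = -1.7717, γ^t·E[r] = -0.725700, running G = -5.260200
t=5: π = [0.1432, 0.1455, 0.1636, 0.2384, 0.3093], E[r] = -1.7728, γ^t·E[r] = -0.580905, running G = -5.841105
t=6: π = [0.1432, 0.1455, 0.1637, 0.2384, 0.3093], E[r] = -1.7726, γ^t·E[r] = -0.464672, running G = -6.305777
t=7: π = [0.1432, 0.1455, 0.1637, 0.2384, 0.3093], E[r] = -1.7726, γ^t·E[r] = -0.371746, running G = -6.677523
t=8: π = [0.1432, 0.1455, 0.1637, 0.2384, 0.3093], E[r] = -1.7726, γ^t·E[r] = -0.297395, running G = -6.974918

G = -6.9749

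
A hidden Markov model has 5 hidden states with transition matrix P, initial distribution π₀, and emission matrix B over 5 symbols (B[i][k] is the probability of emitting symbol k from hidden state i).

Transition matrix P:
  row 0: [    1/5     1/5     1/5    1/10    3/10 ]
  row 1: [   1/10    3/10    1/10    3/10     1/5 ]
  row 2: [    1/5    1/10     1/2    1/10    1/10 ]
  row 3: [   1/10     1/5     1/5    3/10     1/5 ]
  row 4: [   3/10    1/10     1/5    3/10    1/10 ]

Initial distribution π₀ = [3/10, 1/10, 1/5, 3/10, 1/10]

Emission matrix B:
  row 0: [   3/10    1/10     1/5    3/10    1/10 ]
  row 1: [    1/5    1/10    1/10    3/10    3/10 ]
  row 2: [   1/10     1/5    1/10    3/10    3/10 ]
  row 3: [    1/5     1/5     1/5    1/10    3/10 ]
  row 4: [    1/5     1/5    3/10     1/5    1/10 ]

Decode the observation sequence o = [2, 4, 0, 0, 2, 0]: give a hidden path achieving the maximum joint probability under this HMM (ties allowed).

path = [3, 3, 4, 0, 4, 0]

t=0: δ = [6.000e-02, 1.000e-02, 2.000e-02, 6.000e-02, 3.000e-02]  (obs o_0=2)
t=1: δ = [1.200e-03, 3.600e-03, 3.600e-03, 5.400e-03, 1.800e-03]  ψ = [0, 0, 0, 3, 0]  (obs o_1=4)
t=2: δ = [2.160e-04, 2.160e-04, 1.800e-04, 3.240e-04, 2.160e-04]  ψ = [2, 1, 2, 3, 3]  (obs o_2=0)
t=3: δ = [1.944e-05, 1.296e-05, 9.000e-06, 1.944e-05, 1.296e-05]  ψ = [4, 1, 2, 3, 0]  (obs o_3=0)
t=4: δ = [7.776e-07, 3.888e-07, 4.500e-07, 1.166e-06, 1.750e-06]  ψ = [0, 0, 2, 3, 0]  (obs o_4=2)
t=5: δ = [1.575e-07, 4.666e-08, 3.499e-08, 1.050e-07, 4.666e-08]  ψ = [4, 3, 4, 4, 0]  (obs o_5=0)
backtrack: best end state = 0; path = [3, 3, 4, 0, 4, 0]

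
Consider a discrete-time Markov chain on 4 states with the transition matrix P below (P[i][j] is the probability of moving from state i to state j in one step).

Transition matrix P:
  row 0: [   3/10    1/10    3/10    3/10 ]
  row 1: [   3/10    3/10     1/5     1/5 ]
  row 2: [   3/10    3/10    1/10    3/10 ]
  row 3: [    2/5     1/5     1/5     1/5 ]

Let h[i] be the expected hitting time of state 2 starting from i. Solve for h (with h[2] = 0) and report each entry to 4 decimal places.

h = [3.8696, 4.3043, 0.0000, 4.2609]

First-step conditioning: h[2] = 0; for i ≠ 2, h[i] = 1 + Σ_k P[i][k]·h[k].
  h[0] = 1 + 3/10·h[0] + 1/10·h[1] + 3/10·h[3]
  h[1] = 1 + 3/10·h[0] + 3/10·h[1] + 1/5·h[3]
  h[3] = 1 + 2/5·h[0] + 1/5·h[1] + 1/5·h[3]
Solving the 3×3 linear system over states ≠ 2 gives exactly h = [89/23, 99/23, 0, 98/23] (h[2] = 0 is the target).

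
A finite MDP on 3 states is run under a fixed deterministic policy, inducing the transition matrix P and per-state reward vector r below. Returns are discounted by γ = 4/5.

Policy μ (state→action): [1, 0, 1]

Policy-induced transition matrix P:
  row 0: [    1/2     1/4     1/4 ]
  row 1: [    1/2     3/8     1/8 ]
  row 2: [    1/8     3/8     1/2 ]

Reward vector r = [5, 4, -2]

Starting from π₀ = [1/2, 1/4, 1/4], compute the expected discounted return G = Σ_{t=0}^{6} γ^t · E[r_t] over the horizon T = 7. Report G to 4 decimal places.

G = 11.0168

t=0: π = [0.5000, 0.2500, 0.2500], E[r] = 3.0000, γ^t·E[r] = 3.000000, running G = 3.000000
t=1: π = [0.4063, 0.3125, 0.2813], E[r] = 2.7188, γ^t·E[r] = 2.175000, running G = 5.175000
t=2: π = [0.3945, 0.3242, 0.2813], E[r] = 2.7070, γ^t·E[r] = 1.732500, running G = 6.907500
t=3: π = [0.3945, 0.3257, 0.2798], E[r] = 2.7158, γ^t·E[r] = 1.390500, running G = 8.298000
t=4: π = [0.3951, 0.3257, 0.2792], E[r] = 2.7197, γ^t·E[r] = 1.113975, running G = 9.411975
t=5: π = [0.3953, 0.3256, 0.2791], E[r] = 2.7207, γ^t·E[r] = 0.891518, running G = 10.303493
t=6: π = [0.3953, 0.3256, 0.2791], E[r] = 2.7209, γ^t·E[r] = 0.713268, running G = 11.016761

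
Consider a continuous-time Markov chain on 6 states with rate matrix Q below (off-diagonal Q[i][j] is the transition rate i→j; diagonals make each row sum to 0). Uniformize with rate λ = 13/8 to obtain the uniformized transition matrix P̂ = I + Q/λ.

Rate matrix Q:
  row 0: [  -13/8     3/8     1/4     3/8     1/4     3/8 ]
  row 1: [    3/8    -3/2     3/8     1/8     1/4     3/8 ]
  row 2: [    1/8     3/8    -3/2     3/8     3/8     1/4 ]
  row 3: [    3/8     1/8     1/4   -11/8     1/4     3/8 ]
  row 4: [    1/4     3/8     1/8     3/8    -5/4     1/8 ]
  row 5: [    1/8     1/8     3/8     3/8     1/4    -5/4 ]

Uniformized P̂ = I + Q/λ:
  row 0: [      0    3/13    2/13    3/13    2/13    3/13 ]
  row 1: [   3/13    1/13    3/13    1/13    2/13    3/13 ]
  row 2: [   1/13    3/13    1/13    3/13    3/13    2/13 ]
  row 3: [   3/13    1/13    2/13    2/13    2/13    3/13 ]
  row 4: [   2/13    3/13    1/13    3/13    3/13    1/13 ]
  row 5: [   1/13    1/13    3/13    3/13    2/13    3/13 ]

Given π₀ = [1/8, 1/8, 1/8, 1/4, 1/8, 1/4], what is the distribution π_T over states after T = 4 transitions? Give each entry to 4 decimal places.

t=0: π = [0.1250, 0.1250, 0.1250, 0.2500, 0.1250, 0.2500]
t=1: π = [0.1346, 0.1346, 0.1635, 0.1923, 0.1731, 0.2019]
t=2: π = [0.1302, 0.1494, 0.1538, 0.1953, 0.1797, 0.1916]
t=3: π = [0.1338, 0.1483, 0.1544, 0.1928, 0.1795, 0.1913]
t=4: π = [0.1329, 0.1489, 0.1543, 0.1931, 0.1795, 0.1913]

π = [0.1329, 0.1489, 0.1543, 0.1931, 0.1795, 0.1913]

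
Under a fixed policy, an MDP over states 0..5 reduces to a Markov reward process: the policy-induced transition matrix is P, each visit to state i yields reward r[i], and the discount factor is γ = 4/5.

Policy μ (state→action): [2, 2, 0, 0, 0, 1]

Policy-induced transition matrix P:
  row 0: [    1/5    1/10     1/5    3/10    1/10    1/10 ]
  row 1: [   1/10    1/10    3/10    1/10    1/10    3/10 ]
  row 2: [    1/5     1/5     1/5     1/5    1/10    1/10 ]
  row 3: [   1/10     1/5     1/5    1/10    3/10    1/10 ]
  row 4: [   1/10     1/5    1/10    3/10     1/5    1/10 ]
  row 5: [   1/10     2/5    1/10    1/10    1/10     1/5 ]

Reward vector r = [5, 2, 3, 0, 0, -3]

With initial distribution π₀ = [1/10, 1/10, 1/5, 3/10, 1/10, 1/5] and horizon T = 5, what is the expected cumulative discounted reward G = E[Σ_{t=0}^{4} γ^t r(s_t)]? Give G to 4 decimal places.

t=0: π = [0.1000, 0.1000, 0.2000, 0.3000, 0.1000, 0.2000], E[r] = 0.7000, γ^t·E[r] = 0.700000, running G = 0.700000
t=1: π = [0.1300, 0.2200, 0.1800, 0.1600, 0.1700, 0.1400], E[r] = 1.2100, γ^t·E[r] = 0.968000, running G = 1.668000
t=2: π = [0.1310, 0.1930, 0.1910, 0.1780, 0.1490, 0.1580], E[r] = 1.1400, γ^t·E[r] = 0.729600, running G = 2.397600
t=3: π = [0.1322, 0.1992, 0.1886, 0.1751, 0.1505, 0.1544], E[r] = 1.1620, γ^t·E[r] = 0.594944, running G = 2.992544
t=4: π = [0.1321, 0.1977, 0.1894, 0.1754, 0.1501, 0.1553], E[r] = 1.1583, γ^t·E[r] = 0.474452, running G = 3.466996

G = 3.4670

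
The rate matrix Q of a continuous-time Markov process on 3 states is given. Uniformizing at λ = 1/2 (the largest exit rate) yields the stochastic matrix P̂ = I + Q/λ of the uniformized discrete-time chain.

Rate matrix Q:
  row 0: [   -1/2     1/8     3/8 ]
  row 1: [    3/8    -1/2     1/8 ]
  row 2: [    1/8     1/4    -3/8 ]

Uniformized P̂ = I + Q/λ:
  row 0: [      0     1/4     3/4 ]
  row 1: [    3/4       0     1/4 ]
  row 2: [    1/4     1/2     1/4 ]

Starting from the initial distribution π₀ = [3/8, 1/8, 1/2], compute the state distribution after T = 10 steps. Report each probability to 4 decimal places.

t=0: π = [0.3750, 0.1250, 0.5000]
t=1: π = [0.2188, 0.3438, 0.4375]
t=2: π = [0.3672, 0.2734, 0.3594]
t=3: π = [0.2949, 0.2715, 0.4336]
t=4: π = [0.3120, 0.2905, 0.3975]
t=5: π = [0.3173, 0.2767, 0.4060]
t=6: π = [0.3091, 0.2823, 0.4086]
t=7: π = [0.3139, 0.2816, 0.4045]
t=8: π = [0.3123, 0.2807, 0.4069]
t=9: π = [0.3123, 0.2816, 0.4062]
t=10: π = [0.3127, 0.2812, 0.4061]

π = [0.3127, 0.2812, 0.4061]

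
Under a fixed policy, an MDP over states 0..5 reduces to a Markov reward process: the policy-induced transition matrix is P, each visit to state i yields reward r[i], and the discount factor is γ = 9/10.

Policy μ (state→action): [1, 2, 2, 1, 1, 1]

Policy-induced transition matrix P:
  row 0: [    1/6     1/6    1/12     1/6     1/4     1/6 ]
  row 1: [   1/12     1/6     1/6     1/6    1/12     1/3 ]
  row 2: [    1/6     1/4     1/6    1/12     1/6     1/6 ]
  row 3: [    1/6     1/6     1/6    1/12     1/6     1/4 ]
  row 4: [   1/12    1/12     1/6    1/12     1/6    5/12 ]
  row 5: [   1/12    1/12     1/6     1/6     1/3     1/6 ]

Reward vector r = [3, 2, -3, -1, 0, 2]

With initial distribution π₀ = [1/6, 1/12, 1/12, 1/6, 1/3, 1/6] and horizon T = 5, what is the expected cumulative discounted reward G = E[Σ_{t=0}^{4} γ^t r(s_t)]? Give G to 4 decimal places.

G = 2.2974

t=0: π = [0.1667, 0.0833, 0.0833, 0.1667, 0.3333, 0.1667], E[r] = 0.5833, γ^t·E[r] = 0.583333, running G = 0.583333
t=1: π = [0.1181, 0.1319, 0.1528, 0.1181, 0.2014, 0.2778], E[r] = 0.5972, γ^t·E[r] = 0.537500, running G = 1.120833
t=2: π = [0.1157, 0.1395, 0.1568, 0.1273, 0.2118, 0.2488], E[r] = 0.5260, γ^t·E[r] = 0.426094, running G = 1.546927
t=3: π = [0.1167, 0.1413, 0.1570, 0.1253, 0.2062, 0.2535], E[r] = 0.5432, γ^t·E[r] = 0.396000, running G = 1.942927
t=4: π = [0.1166, 0.1414, 0.1569, 0.1260, 0.2069, 0.2522], E[r] = 0.5403, γ^t·E[r] = 0.354478, running G = 2.297405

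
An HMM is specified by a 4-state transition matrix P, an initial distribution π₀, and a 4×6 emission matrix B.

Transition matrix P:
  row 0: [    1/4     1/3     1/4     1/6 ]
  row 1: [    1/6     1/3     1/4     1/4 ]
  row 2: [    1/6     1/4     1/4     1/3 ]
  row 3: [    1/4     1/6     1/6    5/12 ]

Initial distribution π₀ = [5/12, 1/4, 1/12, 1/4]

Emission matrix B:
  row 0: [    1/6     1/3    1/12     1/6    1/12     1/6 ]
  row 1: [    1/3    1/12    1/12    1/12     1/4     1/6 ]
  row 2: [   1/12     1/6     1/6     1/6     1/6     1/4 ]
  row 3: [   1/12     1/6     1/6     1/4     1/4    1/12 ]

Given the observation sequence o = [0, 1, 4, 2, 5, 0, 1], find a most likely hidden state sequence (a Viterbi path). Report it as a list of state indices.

t=0: δ = [6.944e-02, 8.333e-02, 6.944e-03, 2.083e-02]  (obs o_0=0)
t=1: δ = [5.787e-03, 2.315e-03, 3.472e-03, 3.472e-03]  ψ = [0, 1, 1, 1]  (obs o_1=1)
t=2: δ = [1.206e-04, 4.823e-04, 2.411e-04, 3.617e-04]  ψ = [0, 0, 0, 3]  (obs o_2=4)
t=3: δ = [7.535e-06, 1.340e-05, 2.009e-05, 2.512e-05]  ψ = [3, 1, 1, 3]  (obs o_3=2)
t=4: δ = [1.047e-06, 8.372e-07, 1.256e-06, 8.721e-07]  ψ = [3, 2, 2, 3]  (obs o_4=5)
t=5: δ = [4.361e-08, 1.163e-07, 2.616e-08, 3.489e-08]  ψ = [0, 0, 2, 2]  (obs o_5=0)
t=6: δ = [6.460e-09, 3.230e-09, 4.845e-09, 4.845e-09]  ψ = [1, 1, 1, 1]  (obs o_6=1)
backtrack: best end state = 0; path = [1, 3, 3, 3, 0, 1, 0]

path = [1, 3, 3, 3, 0, 1, 0]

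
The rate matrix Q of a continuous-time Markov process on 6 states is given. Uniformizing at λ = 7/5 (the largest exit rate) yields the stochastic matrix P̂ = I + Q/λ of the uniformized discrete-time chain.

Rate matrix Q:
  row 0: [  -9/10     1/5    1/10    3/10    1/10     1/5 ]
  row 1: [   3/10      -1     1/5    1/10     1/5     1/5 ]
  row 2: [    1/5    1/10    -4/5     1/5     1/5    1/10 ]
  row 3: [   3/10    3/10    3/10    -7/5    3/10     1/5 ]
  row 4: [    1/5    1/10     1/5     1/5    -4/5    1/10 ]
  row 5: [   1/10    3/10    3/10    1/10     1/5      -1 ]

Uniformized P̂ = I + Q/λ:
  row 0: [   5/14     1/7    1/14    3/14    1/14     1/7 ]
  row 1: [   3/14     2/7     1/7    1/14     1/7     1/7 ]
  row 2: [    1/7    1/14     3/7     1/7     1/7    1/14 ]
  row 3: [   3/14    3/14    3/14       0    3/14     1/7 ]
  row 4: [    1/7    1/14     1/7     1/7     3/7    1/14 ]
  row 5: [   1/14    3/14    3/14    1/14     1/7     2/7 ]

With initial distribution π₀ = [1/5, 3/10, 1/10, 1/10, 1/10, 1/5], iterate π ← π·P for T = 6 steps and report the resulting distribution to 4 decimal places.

t=0: π = [0.2000, 0.3000, 0.1000, 0.1000, 0.1000, 0.2000]
t=1: π = [0.2000, 0.1929, 0.1786, 0.1071, 0.1643, 0.1571]
t=2: π = [0.1959, 0.1648, 0.1985, 0.1168, 0.1832, 0.1408]
t=3: π = [0.1949, 0.1575, 0.2040, 0.1183, 0.1895, 0.1357]
t=4: π = [0.1946, 0.1554, 0.2054, 0.1189, 0.1915, 0.1341]
t=5: π = [0.1946, 0.1548, 0.2057, 0.1191, 0.1922, 0.1337]
t=6: π = [0.1946, 0.1546, 0.2058, 0.1191, 0.1924, 0.1335]

π = [0.1946, 0.1546, 0.2058, 0.1191, 0.1924, 0.1335]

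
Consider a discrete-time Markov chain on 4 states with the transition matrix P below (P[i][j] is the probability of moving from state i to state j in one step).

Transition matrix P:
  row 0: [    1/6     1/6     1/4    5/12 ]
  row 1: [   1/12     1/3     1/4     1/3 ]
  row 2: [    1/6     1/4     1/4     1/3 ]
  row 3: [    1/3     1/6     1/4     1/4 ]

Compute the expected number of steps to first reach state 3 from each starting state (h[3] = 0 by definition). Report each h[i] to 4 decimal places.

h = [2.6519, 2.9171, 2.8950, 0.0000]

First-step conditioning: h[3] = 0; for i ≠ 3, h[i] = 1 + Σ_k P[i][k]·h[k].
  h[0] = 1 + 1/6·h[0] + 1/6·h[1] + 1/4·h[2]
  h[1] = 1 + 1/12·h[0] + 1/3·h[1] + 1/4·h[2]
  h[2] = 1 + 1/6·h[0] + 1/4·h[1] + 1/4·h[2]
Solving the 3×3 linear system over states ≠ 3 gives exactly h = [480/181, 528/181, 524/181, 0] (h[3] = 0 is the target).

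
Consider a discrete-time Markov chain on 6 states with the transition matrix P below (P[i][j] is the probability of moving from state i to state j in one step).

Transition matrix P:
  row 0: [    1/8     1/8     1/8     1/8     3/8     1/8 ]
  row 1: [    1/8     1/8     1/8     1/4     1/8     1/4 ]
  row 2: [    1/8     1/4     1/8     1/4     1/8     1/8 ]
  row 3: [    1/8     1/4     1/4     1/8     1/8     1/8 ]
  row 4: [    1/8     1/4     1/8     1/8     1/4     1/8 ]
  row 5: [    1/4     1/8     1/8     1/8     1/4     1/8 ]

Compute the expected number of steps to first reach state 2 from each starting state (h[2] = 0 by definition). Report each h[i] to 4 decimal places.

h = [6.9762, 6.8690, 0.0000, 6.0938, 6.9643, 6.9777]

First-step conditioning: h[2] = 0; for i ≠ 2, h[i] = 1 + Σ_k P[i][k]·h[k].
  h[0] = 1 + 1/8·h[0] + 1/8·h[1] + 1/8·h[3] + 3/8·h[4] + 1/8·h[5]
  h[1] = 1 + 1/8·h[0] + 1/8·h[1] + 1/4·h[3] + 1/8·h[4] + 1/4·h[5]
  h[3] = 1 + 1/8·h[0] + 1/4·h[1] + 1/8·h[3] + 1/8·h[4] + 1/8·h[5]
  h[4] = 1 + 1/8·h[0] + 1/4·h[1] + 1/8·h[3] + 1/4·h[4] + 1/8·h[5]
  h[5] = 1 + 1/4·h[0] + 1/8·h[1] + 1/8·h[3] + 1/4·h[4] + 1/8·h[5]
Solving the 5×5 linear system over states ≠ 2 gives exactly h = [293/42, 577/84, 0, 195/32, 195/28, 1563/224] (h[2] = 0 is the target).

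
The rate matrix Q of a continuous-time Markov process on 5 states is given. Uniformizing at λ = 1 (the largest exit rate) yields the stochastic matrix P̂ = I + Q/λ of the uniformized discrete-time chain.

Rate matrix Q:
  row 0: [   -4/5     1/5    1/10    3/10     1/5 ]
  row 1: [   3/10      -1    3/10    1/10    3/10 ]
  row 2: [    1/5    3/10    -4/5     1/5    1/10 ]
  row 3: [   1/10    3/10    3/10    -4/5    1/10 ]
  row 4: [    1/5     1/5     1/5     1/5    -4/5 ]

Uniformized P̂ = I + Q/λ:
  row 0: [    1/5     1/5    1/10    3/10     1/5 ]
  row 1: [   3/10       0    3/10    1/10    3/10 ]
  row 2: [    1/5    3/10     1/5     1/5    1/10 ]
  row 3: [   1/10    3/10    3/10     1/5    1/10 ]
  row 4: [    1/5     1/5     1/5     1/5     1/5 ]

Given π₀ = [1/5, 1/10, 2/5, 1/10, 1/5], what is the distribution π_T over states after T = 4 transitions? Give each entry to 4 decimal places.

π = [0.2002, 0.2014, 0.2204, 0.1997, 0.1783]

t=0: π = [0.2000, 0.1000, 0.4000, 0.1000, 0.2000]
t=1: π = [0.2000, 0.2300, 0.2000, 0.2100, 0.1600]
t=2: π = [0.2020, 0.1950, 0.2240, 0.1970, 0.1820]
t=3: π = [0.1998, 0.2031, 0.2190, 0.2007, 0.1774]
t=4: π = [0.2002, 0.2014, 0.2204, 0.1997, 0.1783]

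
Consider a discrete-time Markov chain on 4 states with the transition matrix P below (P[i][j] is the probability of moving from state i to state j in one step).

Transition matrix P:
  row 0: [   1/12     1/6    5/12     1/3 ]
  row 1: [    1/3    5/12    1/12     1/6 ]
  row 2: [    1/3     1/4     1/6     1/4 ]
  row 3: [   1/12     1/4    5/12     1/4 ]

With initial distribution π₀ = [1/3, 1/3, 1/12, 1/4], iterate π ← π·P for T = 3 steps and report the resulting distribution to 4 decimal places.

π = [0.2167, 0.2781, 0.2599, 0.2453]

t=0: π = [0.3333, 0.3333, 0.0833, 0.2500]
t=1: π = [0.1875, 0.2778, 0.2847, 0.2500]
t=2: π = [0.2240, 0.2807, 0.2529, 0.2425]
t=3: π = [0.2167, 0.2781, 0.2599, 0.2453]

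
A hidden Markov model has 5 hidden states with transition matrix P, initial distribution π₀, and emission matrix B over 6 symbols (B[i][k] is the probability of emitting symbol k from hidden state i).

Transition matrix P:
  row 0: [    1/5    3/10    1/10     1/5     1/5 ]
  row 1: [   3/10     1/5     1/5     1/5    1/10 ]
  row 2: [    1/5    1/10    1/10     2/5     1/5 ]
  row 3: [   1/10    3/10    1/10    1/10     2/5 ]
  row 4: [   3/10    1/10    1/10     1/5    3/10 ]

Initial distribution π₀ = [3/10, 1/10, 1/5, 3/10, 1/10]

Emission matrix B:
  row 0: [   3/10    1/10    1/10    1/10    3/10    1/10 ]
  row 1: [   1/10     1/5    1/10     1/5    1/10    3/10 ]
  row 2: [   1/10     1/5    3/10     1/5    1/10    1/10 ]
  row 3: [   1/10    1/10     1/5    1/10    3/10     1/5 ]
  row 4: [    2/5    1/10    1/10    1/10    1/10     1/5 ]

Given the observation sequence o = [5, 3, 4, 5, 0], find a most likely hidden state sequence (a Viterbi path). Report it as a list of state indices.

path = [3, 1, 0, 1, 0]

t=0: δ = [3.000e-02, 3.000e-02, 2.000e-02, 6.000e-02, 2.000e-02]  (obs o_0=5)
t=1: δ = [9.000e-04, 3.600e-03, 1.200e-03, 8.000e-04, 2.400e-03]  ψ = [1, 3, 1, 2, 3]  (obs o_1=3)
t=2: δ = [3.240e-04, 7.200e-05, 7.200e-05, 2.160e-04, 7.200e-05]  ψ = [1, 1, 1, 1, 4]  (obs o_2=4)
t=3: δ = [6.480e-06, 2.916e-05, 3.240e-06, 1.296e-05, 1.728e-05]  ψ = [0, 0, 0, 0, 3]  (obs o_3=5)
t=4: δ = [2.624e-06, 5.832e-07, 5.832e-07, 5.832e-07, 2.074e-06]  ψ = [1, 1, 1, 1, 3]  (obs o_4=0)
backtrack: best end state = 0; path = [3, 1, 0, 1, 0]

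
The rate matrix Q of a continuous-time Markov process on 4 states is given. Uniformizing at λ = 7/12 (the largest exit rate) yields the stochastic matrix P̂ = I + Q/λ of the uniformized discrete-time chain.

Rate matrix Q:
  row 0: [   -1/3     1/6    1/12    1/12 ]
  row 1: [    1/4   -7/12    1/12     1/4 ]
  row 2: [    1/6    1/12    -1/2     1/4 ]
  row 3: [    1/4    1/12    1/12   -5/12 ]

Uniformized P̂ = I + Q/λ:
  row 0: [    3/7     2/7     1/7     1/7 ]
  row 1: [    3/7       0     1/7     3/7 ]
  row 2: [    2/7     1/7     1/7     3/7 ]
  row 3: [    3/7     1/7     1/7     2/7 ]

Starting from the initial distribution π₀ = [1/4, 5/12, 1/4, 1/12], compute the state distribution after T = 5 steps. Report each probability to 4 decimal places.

π = [0.4082, 0.1760, 0.1429, 0.2730]

t=0: π = [0.2500, 0.4167, 0.2500, 0.0833]
t=1: π = [0.3929, 0.1190, 0.1429, 0.3452]
t=2: π = [0.4082, 0.1820, 0.1429, 0.2670]
t=3: π = [0.4082, 0.1752, 0.1429, 0.2738]
t=4: π = [0.4082, 0.1761, 0.1429, 0.2728]
t=5: π = [0.4082, 0.1760, 0.1429, 0.2730]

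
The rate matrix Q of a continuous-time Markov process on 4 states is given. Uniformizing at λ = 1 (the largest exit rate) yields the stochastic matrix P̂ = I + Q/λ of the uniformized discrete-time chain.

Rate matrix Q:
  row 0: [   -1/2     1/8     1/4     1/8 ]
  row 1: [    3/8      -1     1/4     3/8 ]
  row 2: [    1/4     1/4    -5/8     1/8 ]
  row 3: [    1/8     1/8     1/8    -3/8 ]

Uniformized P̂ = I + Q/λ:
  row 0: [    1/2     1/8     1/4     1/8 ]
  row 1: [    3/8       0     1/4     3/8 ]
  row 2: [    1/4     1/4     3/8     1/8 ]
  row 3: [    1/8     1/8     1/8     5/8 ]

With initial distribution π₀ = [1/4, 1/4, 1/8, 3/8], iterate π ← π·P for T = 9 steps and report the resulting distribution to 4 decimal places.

π = [0.3031, 0.1378, 0.2401, 0.3190]

t=0: π = [0.2500, 0.2500, 0.1250, 0.3750]
t=1: π = [0.2969, 0.1094, 0.2188, 0.3750]
t=2: π = [0.2910, 0.1387, 0.2305, 0.3398]
t=3: π = [0.2976, 0.1365, 0.2363, 0.3296]
t=4: π = [0.3003, 0.1375, 0.2383, 0.3239]
t=5: π = [0.3018, 0.1376, 0.2393, 0.3213]
t=6: π = [0.3025, 0.1377, 0.2397, 0.3201]
t=7: π = [0.3028, 0.1378, 0.2400, 0.3195]
t=8: π = [0.3030, 0.1378, 0.2401, 0.3192]
t=9: π = [0.3031, 0.1378, 0.2401, 0.3190]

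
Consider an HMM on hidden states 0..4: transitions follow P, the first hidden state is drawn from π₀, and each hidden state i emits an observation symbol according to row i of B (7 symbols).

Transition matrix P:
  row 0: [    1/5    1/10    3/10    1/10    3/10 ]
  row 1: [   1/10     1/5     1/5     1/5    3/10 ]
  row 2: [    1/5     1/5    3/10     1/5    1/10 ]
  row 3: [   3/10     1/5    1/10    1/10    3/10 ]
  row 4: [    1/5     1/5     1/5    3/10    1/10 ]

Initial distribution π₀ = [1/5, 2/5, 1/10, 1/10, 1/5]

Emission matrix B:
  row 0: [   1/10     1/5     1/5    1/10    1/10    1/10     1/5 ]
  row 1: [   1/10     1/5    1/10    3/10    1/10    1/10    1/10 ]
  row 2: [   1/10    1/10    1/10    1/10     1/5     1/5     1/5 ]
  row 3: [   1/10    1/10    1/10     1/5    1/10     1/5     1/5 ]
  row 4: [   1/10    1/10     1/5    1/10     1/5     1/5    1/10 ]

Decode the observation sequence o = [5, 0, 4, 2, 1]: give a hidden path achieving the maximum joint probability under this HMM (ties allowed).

path = [4, 3, 4, 3, 0]

t=0: δ = [2.000e-02, 4.000e-02, 2.000e-02, 2.000e-02, 4.000e-02]  (obs o_0=5)
t=1: δ = [8.000e-04, 8.000e-04, 8.000e-04, 1.200e-03, 1.200e-03]  ψ = [4, 1, 1, 4, 1]  (obs o_1=0)
t=2: δ = [3.600e-05, 2.400e-05, 4.800e-05, 3.600e-05, 7.200e-05]  ψ = [3, 3, 0, 4, 3]  (obs o_2=4)
t=3: δ = [2.880e-06, 1.440e-06, 1.440e-06, 2.160e-06, 2.160e-06]  ψ = [4, 4, 2, 4, 0]  (obs o_3=2)
t=4: δ = [1.296e-07, 8.640e-08, 8.640e-08, 6.480e-08, 8.640e-08]  ψ = [3, 3, 0, 4, 0]  (obs o_4=1)
backtrack: best end state = 0; path = [4, 3, 4, 3, 0]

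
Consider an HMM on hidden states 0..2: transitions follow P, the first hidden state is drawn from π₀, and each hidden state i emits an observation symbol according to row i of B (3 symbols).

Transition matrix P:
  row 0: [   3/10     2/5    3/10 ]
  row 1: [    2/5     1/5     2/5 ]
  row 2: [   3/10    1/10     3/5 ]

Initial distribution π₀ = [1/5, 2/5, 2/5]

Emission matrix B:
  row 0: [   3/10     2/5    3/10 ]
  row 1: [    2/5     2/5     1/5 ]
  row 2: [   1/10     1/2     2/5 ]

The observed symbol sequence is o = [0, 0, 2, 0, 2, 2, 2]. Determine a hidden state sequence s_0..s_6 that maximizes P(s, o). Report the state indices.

path = [1, 0, 0, 1, 2, 2, 2]

t=0: δ = [6.000e-02, 1.600e-01, 4.000e-02]  (obs o_0=0)
t=1: δ = [1.920e-02, 1.280e-02, 6.400e-03]  ψ = [1, 1, 1]  (obs o_1=0)
t=2: δ = [1.728e-03, 1.536e-03, 2.304e-03]  ψ = [0, 0, 0]  (obs o_2=2)
t=3: δ = [2.074e-04, 2.765e-04, 1.382e-04]  ψ = [2, 0, 2]  (obs o_3=0)
t=4: δ = [3.318e-05, 1.659e-05, 4.424e-05]  ψ = [1, 0, 1]  (obs o_4=2)
t=5: δ = [3.981e-06, 2.654e-06, 1.062e-05]  ψ = [2, 0, 2]  (obs o_5=2)
t=6: δ = [9.555e-07, 3.185e-07, 2.548e-06]  ψ = [2, 0, 2]  (obs o_6=2)
backtrack: best end state = 2; path = [1, 0, 0, 1, 2, 2, 2]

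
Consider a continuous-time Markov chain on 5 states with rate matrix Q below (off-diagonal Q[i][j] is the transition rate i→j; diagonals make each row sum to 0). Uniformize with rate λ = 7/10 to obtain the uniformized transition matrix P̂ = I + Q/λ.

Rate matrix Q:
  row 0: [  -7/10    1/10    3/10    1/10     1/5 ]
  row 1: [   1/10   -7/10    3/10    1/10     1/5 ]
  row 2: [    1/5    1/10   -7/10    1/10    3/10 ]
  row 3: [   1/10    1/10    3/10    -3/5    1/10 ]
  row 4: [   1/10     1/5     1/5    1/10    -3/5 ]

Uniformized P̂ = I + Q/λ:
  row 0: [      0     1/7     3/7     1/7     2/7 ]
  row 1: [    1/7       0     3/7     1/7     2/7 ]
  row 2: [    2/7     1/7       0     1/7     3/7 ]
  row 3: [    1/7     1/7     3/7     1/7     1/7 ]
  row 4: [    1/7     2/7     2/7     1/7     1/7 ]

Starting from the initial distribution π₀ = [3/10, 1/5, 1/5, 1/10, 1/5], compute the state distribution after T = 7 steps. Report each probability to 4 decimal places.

t=0: π = [0.3000, 0.2000, 0.2000, 0.1000, 0.2000]
t=1: π = [0.1286, 0.1429, 0.3143, 0.1429, 0.2714]
t=2: π = [0.1694, 0.1612, 0.2551, 0.1429, 0.2714]
t=3: π = [0.1551, 0.1586, 0.2805, 0.1429, 0.2630]
t=4: π = [0.1608, 0.1578, 0.2708, 0.1429, 0.2678]
t=5: π = [0.1586, 0.1586, 0.2743, 0.1429, 0.2657]
t=6: π = [0.1594, 0.1582, 0.2731, 0.1429, 0.2665]
t=7: π = [0.1591, 0.1583, 0.2735, 0.1429, 0.2662]

π = [0.1591, 0.1583, 0.2735, 0.1429, 0.2662]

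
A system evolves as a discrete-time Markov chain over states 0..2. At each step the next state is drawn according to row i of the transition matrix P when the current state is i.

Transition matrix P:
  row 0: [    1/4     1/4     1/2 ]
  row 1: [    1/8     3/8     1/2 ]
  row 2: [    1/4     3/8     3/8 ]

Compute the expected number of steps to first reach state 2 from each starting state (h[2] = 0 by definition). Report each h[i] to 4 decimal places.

First-step conditioning: h[2] = 0; for i ≠ 2, h[i] = 1 + Σ_k P[i][k]·h[k].
  h[0] = 1 + 1/4·h[0] + 1/4·h[1]
  h[1] = 1 + 1/8·h[0] + 3/8·h[1]
Solving the 2×2 linear system over states ≠ 2 gives exactly h = [2, 2, 0] (h[2] = 0 is the target).

h = [2.0000, 2.0000, 0.0000]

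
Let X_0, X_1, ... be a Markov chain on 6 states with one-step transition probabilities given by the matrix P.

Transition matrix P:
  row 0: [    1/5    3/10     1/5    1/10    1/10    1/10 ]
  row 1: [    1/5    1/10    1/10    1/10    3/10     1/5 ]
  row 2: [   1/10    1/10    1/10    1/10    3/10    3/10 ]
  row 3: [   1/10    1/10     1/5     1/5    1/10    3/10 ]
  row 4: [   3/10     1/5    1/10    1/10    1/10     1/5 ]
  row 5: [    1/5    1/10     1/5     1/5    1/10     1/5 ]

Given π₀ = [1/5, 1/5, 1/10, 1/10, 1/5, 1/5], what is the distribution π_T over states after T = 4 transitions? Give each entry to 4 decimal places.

t=0: π = [0.2000, 0.2000, 0.1000, 0.1000, 0.2000, 0.2000]
t=1: π = [0.2000, 0.1600, 0.1500, 0.1300, 0.1600, 0.2000]
t=2: π = [0.1880, 0.1560, 0.1530, 0.1330, 0.1620, 0.2080]
t=3: π = [0.1876, 0.1538, 0.1529, 0.1341, 0.1618, 0.2098]
t=4: π = [0.1875, 0.1537, 0.1532, 0.1344, 0.1613, 0.2099]

π = [0.1875, 0.1537, 0.1532, 0.1344, 0.1613, 0.2099]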